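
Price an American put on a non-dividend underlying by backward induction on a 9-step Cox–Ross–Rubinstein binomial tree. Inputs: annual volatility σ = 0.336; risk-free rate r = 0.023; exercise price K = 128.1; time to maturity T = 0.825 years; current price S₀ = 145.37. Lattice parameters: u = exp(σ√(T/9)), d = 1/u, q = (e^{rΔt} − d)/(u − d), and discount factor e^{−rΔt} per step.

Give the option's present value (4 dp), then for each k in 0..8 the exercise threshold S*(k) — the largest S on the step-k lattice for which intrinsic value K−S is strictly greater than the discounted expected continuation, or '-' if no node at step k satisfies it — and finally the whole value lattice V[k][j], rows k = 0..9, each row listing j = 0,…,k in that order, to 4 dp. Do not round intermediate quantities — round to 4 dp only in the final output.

Δt=0.09167, u=1.10708, d=0.90327, q=0.48495, disc=e^(-rΔt)=0.99789
k=9 terminal: V=max(K-S,0) → 69.9096 56.7799 40.6876 20.9644 0.0000 0.0000 0.0000 0.0000 0.0000 0.0000
k=8: j=0 S=64.4217 intr=63.6783 cont=63.4086 V=63.6783[EX]; j=1 S=78.9574 intr=49.1426 cont=48.8729 V=49.1426[EX]; j=2 S=96.7728 intr=31.3272 cont=31.0574 V=31.3272[EX]; j=3 S=118.6080 intr=9.4920 cont=10.7751 V=10.7751[hold]; j=4 S=145.3700 intr=0.0000 cont=0.0000 V=0.0000[hold]; j=5 S=178.1704 intr=0.0000 cont=0.0000 V=0.0000[hold]; j=6 S=218.3716 intr=0.0000 cont=0.0000 V=0.0000[hold]; j=7 S=267.6437 intr=0.0000 cont=0.0000 V=0.0000[hold]; j=8 S=328.0331 intr=0.0000 cont=0.0000 V=0.0000[hold]  S*(8)=96.7728
k=7: j=0 S=71.3201 intr=56.7799 cont=56.5101 V=56.7799[EX]; j=1 S=87.4124 intr=40.6876 cont=40.4178 V=40.6876[EX]; j=2 S=107.1356 intr=20.9644 cont=21.3156 V=21.3156[hold]; j=3 S=131.3090 intr=0.0000 cont=5.5381 V=5.5381[hold]; j=4 S=160.9367 intr=0.0000 cont=0.0000 V=0.0000[hold]; j=5 S=197.2495 intr=0.0000 cont=0.0000 V=0.0000[hold]; j=6 S=241.7556 intr=0.0000 cont=0.0000 V=0.0000[hold]; j=7 S=296.3039 intr=0.0000 cont=0.0000 V=0.0000[hold]  S*(7)=87.4124
k=6: j=0 S=78.9574 intr=49.1426 cont=48.8729 V=49.1426[EX]; j=1 S=96.7728 intr=31.3272 cont=31.2273 V=31.3272[EX]; j=2 S=118.6080 intr=9.4920 cont=13.6356 V=13.6356[hold]; j=3 S=145.3700 intr=0.0000 cont=2.8464 V=2.8464[hold]; j=4 S=178.1704 intr=0.0000 cont=0.0000 V=0.0000[hold]; j=5 S=218.3716 intr=0.0000 cont=0.0000 V=0.0000[hold]; j=6 S=267.6437 intr=0.0000 cont=0.0000 V=0.0000[hold]  S*(6)=96.7728
k=5: j=0 S=87.4124 intr=40.6876 cont=40.4178 V=40.6876[EX]; j=1 S=107.1356 intr=20.9644 cont=22.6998 V=22.6998[hold]; j=2 S=131.3090 intr=0.0000 cont=8.3857 V=8.3857[hold]; j=3 S=160.9367 intr=0.0000 cont=1.4630 V=1.4630[hold]; j=4 S=197.2495 intr=0.0000 cont=0.0000 V=0.0000[hold]; j=5 S=241.7556 intr=0.0000 cont=0.0000 V=0.0000[hold]  S*(5)=87.4124
k=4: j=0 S=96.7728 intr=31.3272 cont=31.8972 V=31.8972[hold]; j=1 S=118.6080 intr=9.4920 cont=15.7251 V=15.7251[hold]; j=2 S=145.3700 intr=0.0000 cont=5.0180 V=5.0180[hold]; j=3 S=178.1704 intr=0.0000 cont=0.7519 V=0.7519[hold]; j=4 S=218.3716 intr=0.0000 cont=0.0000 V=0.0000[hold]  S*(4)=-
k=3: j=0 S=107.1356 intr=20.9644 cont=24.0039 V=24.0039[hold]; j=1 S=131.3090 intr=0.0000 cont=10.5105 V=10.5105[hold]; j=2 S=160.9367 intr=0.0000 cont=2.9430 V=2.9430[hold]; j=3 S=197.2495 intr=0.0000 cont=0.3865 V=0.3865[hold]  S*(3)=-
k=2: j=0 S=118.6080 intr=9.4920 cont=17.4236 V=17.4236[hold]; j=1 S=145.3700 intr=0.0000 cont=6.8263 V=6.8263[hold]; j=2 S=178.1704 intr=0.0000 cont=1.6996 V=1.6996[hold]  S*(2)=-
k=1: j=0 S=131.3090 intr=0.0000 cont=12.2586 V=12.2586[hold]; j=1 S=160.9367 intr=0.0000 cont=4.3310 V=4.3310[hold]  S*(1)=-
k=0: j=0 S=145.3700 intr=0.0000 cont=8.3964 V=8.3964[hold]  S*(0)=-

price = 8.3964
boundary = - - - - - 87.4124 96.7728 87.4124 96.7728
tree:
8.3964
12.2586 4.3310
17.4236 6.8263 1.6996
24.0039 10.5105 2.9430 0.3865
31.8972 15.7251 5.0180 0.7519 0.0000
40.6876 22.6998 8.3857 1.4630 0.0000 0.0000
49.1426 31.3272 13.6356 2.8464 0.0000 0.0000 0.0000
56.7799 40.6876 21.3156 5.5381 0.0000 0.0000 0.0000 0.0000
63.6783 49.1426 31.3272 10.7751 0.0000 0.0000 0.0000 0.0000 0.0000
69.9096 56.7799 40.6876 20.9644 0.0000 0.0000 0.0000 0.0000 0.0000 0.0000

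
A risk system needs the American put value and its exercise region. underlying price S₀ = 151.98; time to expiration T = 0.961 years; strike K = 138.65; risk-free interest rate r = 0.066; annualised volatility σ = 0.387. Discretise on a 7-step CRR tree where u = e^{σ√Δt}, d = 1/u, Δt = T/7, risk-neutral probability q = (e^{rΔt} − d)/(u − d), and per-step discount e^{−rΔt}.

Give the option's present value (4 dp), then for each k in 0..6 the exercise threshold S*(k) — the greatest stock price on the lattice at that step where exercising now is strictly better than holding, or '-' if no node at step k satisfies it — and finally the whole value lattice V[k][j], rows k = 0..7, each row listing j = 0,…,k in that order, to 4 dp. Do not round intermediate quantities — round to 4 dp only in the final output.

Δt=0.13729  u=1.15418  d=0.86641  q=0.49584  discount=0.99098
step 7 (expiry): payoffs max(K−S,0) = 82.9485 64.4480 39.8029 6.9723 0.0000 0.0000 0.0000 0.0000
step 6: (k=6,j=0): S=64.2897, (K−S)⁺=74.3603, hold=73.1097 ⇒ V=74.3603 exercise | (k=6,j=1): S=85.6426, (K−S)⁺=53.0074, hold=51.7568 ⇒ V=53.0074 exercise | (k=6,j=2): S=114.0875, (K−S)⁺=24.5625, hold=23.3119 ⇒ V=24.5625 exercise | (k=6,j=3): S=151.9800, (K−S)⁺=0.0000, hold=3.4834 ⇒ V=3.4834 continue | (k=6,j=4): S=202.4579, (K−S)⁺=0.0000, hold=0.0000 ⇒ V=0.0000 continue | (k=6,j=5): S=269.7014, (K−S)⁺=0.0000, hold=0.0000 ⇒ V=0.0000 continue | (k=6,j=6): S=359.2787, (K−S)⁺=0.0000, hold=0.0000 ⇒ V=0.0000 continue  boundary S*=114.0875
step 5: (k=5,j=0): S=74.2020, (K−S)⁺=64.4480, hold=63.1974 ⇒ V=64.4480 exercise | (k=5,j=1): S=98.8471, (K−S)⁺=39.8029, hold=38.5523 ⇒ V=39.8029 exercise | (k=5,j=2): S=131.6777, (K−S)⁺=6.9723, hold=13.9833 ⇒ V=13.9833 continue | (k=5,j=3): S=175.4125, (K−S)⁺=0.0000, hold=1.7403 ⇒ V=1.7403 continue | (k=5,j=4): S=233.6732, (K−S)⁺=0.0000, hold=0.0000 ⇒ V=0.0000 continue | (k=5,j=5): S=311.2844, (K−S)⁺=0.0000, hold=0.0000 ⇒ V=0.0000 continue  boundary S*=98.8471
step 4: (k=4,j=0): S=85.6426, (K−S)⁺=53.0074, hold=51.7568 ⇒ V=53.0074 exercise | (k=4,j=1): S=114.0875, (K−S)⁺=24.5625, hold=26.7569 ⇒ V=26.7569 continue | (k=4,j=2): S=151.9800, (K−S)⁺=0.0000, hold=7.8413 ⇒ V=7.8413 continue | (k=4,j=3): S=202.4579, (K−S)⁺=0.0000, hold=0.8695 ⇒ V=0.8695 continue | (k=4,j=4): S=269.7014, (K−S)⁺=0.0000, hold=0.0000 ⇒ V=0.0000 continue  boundary S*=85.6426
step 3: (k=3,j=0): S=98.8471, (K−S)⁺=39.8029, hold=39.6305 ⇒ V=39.8029 exercise | (k=3,j=1): S=131.6777, (K−S)⁺=6.9723, hold=17.2210 ⇒ V=17.2210 continue | (k=3,j=2): S=175.4125, (K−S)⁺=0.0000, hold=4.3449 ⇒ V=4.3449 continue | (k=3,j=3): S=233.6732, (K−S)⁺=0.0000, hold=0.4344 ⇒ V=0.4344 continue  boundary S*=98.8471
step 2: (k=2,j=0): S=114.0875, (K−S)⁺=24.5625, hold=28.3478 ⇒ V=28.3478 continue | (k=2,j=1): S=151.9800, (K−S)⁺=0.0000, hold=10.7387 ⇒ V=10.7387 continue | (k=2,j=2): S=202.4579, (K−S)⁺=0.0000, hold=2.3842 ⇒ V=2.3842 continue  boundary S*=-
step 1: (k=1,j=0): S=131.6777, (K−S)⁺=6.9723, hold=19.4395 ⇒ V=19.4395 continue | (k=1,j=1): S=175.4125, (K−S)⁺=0.0000, hold=6.5367 ⇒ V=6.5367 continue  boundary S*=-
step 0: (k=0,j=0): S=151.9800, (K−S)⁺=0.0000, hold=12.9241 ⇒ V=12.9241 continue  boundary S*=-

price = 12.9241
boundary = - - - 98.8471 85.6426 98.8471 114.0875
tree:
12.9241
19.4395 6.5367
28.3478 10.7387 2.3842
39.8029 17.2210 4.3449 0.4344
53.0074 26.7569 7.8413 0.8695 0.0000
64.4480 39.8029 13.9833 1.7403 0.0000 0.0000
74.3603 53.0074 24.5625 3.4834 0.0000 0.0000 0.0000
82.9485 64.4480 39.8029 6.9723 0.0000 0.0000 0.0000 0.0000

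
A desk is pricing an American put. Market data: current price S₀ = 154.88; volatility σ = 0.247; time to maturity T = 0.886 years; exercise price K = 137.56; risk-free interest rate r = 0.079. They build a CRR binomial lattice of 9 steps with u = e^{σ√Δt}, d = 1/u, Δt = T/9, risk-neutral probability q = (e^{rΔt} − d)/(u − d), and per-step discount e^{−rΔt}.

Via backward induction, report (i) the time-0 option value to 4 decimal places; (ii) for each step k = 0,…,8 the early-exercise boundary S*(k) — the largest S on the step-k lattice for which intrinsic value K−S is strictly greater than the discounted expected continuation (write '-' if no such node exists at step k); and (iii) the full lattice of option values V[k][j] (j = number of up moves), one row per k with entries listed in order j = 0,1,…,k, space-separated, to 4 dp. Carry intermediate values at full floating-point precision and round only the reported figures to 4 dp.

Δt=0.09844, u=1.08058, d=0.92543, q=0.53096, disc=e^(-rΔt)=0.99225
k=9 terminal: V=max(K-S,0) → 60.4552 47.5283 32.4341 14.8093 0.0000 0.0000 0.0000 0.0000 0.0000 0.0000
k=8: j=0 S=83.3179 intr=54.2421 cont=53.1764 V=54.2421[EX]; j=1 S=97.2865 intr=40.2735 cont=39.2078 V=40.2735[EX]; j=2 S=113.5970 intr=23.9630 cont=22.8973 V=23.9630[EX]; j=3 S=132.6420 intr=4.9180 cont=6.8924 V=6.8924[hold]; j=4 S=154.8800 intr=0.0000 cont=0.0000 V=0.0000[hold]; j=5 S=180.8463 intr=0.0000 cont=0.0000 V=0.0000[hold]; j=6 S=211.1659 intr=0.0000 cont=0.0000 V=0.0000[hold]; j=7 S=246.5687 intr=0.0000 cont=0.0000 V=0.0000[hold]; j=8 S=287.9070 intr=0.0000 cont=0.0000 V=0.0000[hold]  S*(8)=113.5970
k=7: j=0 S=90.0317 intr=47.5283 cont=46.4626 V=47.5283[EX]; j=1 S=105.1259 intr=32.4341 cont=31.3684 V=32.4341[EX]; j=2 S=122.7507 intr=14.8093 cont=14.7838 V=14.8093[EX]; j=3 S=143.3304 intr=0.0000 cont=3.2078 V=3.2078[hold]; j=4 S=167.3603 intr=0.0000 cont=0.0000 V=0.0000[hold]; j=5 S=195.4190 intr=0.0000 cont=0.0000 V=0.0000[hold]; j=6 S=228.1818 intr=0.0000 cont=0.0000 V=0.0000[hold]; j=7 S=266.4374 intr=0.0000 cont=0.0000 V=0.0000[hold]  S*(7)=122.7507
k=6: j=0 S=97.2865 intr=40.2735 cont=39.2078 V=40.2735[EX]; j=1 S=113.5970 intr=23.9630 cont=22.8973 V=23.9630[EX]; j=2 S=132.6420 intr=4.9180 cont=8.5824 V=8.5824[hold]; j=3 S=154.8800 intr=0.0000 cont=1.4929 V=1.4929[hold]; j=4 S=180.8463 intr=0.0000 cont=0.0000 V=0.0000[hold]; j=5 S=211.1659 intr=0.0000 cont=0.0000 V=0.0000[hold]; j=6 S=246.5687 intr=0.0000 cont=0.0000 V=0.0000[hold]  S*(6)=113.5970
k=5: j=0 S=105.1259 intr=32.4341 cont=31.3684 V=32.4341[EX]; j=1 S=122.7507 intr=14.8093 cont=15.6742 V=15.6742[hold]; j=2 S=143.3304 intr=0.0000 cont=4.7809 V=4.7809[hold]; j=3 S=167.3603 intr=0.0000 cont=0.6948 V=0.6948[hold]; j=4 S=195.4190 intr=0.0000 cont=0.0000 V=0.0000[hold]; j=5 S=228.1818 intr=0.0000 cont=0.0000 V=0.0000[hold]  S*(5)=105.1259
k=4: j=0 S=113.5970 intr=23.9630 cont=23.3530 V=23.9630[EX]; j=1 S=132.6420 intr=4.9180 cont=9.8137 V=9.8137[hold]; j=2 S=154.8800 intr=0.0000 cont=2.5911 V=2.5911[hold]; j=3 S=180.8463 intr=0.0000 cont=0.3234 V=0.3234[hold]; j=4 S=211.1659 intr=0.0000 cont=0.0000 V=0.0000[hold]  S*(4)=113.5970
k=3: j=0 S=122.7507 intr=14.8093 cont=16.3229 V=16.3229[hold]; j=1 S=143.3304 intr=0.0000 cont=5.9325 V=5.9325[hold]; j=2 S=167.3603 intr=0.0000 cont=1.3763 V=1.3763[hold]; j=3 S=195.4190 intr=0.0000 cont=0.1505 V=0.1505[hold]  S*(3)=-
k=2: j=0 S=132.6420 intr=4.9180 cont=10.7223 V=10.7223[hold]; j=1 S=154.8800 intr=0.0000 cont=3.4862 V=3.4862[hold]; j=2 S=180.8463 intr=0.0000 cont=0.7198 V=0.7198[hold]  S*(2)=-
k=1: j=0 S=143.3304 intr=0.0000 cont=6.8269 V=6.8269[hold]; j=1 S=167.3603 intr=0.0000 cont=2.0017 V=2.0017[hold]  S*(1)=-
k=0: j=0 S=154.8800 intr=0.0000 cont=4.2319 V=4.2319[hold]  S*(0)=-

price = 4.2319
boundary = - - - - 113.5970 105.1259 113.5970 122.7507 113.5970
tree:
4.2319
6.8269 2.0017
10.7223 3.4862 0.7198
16.3229 5.9325 1.3763 0.1505
23.9630 9.8137 2.5911 0.3234 0.0000
32.4341 15.6742 4.7809 0.6948 0.0000 0.0000
40.2735 23.9630 8.5824 1.4929 0.0000 0.0000 0.0000
47.5283 32.4341 14.8093 3.2078 0.0000 0.0000 0.0000 0.0000
54.2421 40.2735 23.9630 6.8924 0.0000 0.0000 0.0000 0.0000 0.0000
60.4552 47.5283 32.4341 14.8093 0.0000 0.0000 0.0000 0.0000 0.0000 0.0000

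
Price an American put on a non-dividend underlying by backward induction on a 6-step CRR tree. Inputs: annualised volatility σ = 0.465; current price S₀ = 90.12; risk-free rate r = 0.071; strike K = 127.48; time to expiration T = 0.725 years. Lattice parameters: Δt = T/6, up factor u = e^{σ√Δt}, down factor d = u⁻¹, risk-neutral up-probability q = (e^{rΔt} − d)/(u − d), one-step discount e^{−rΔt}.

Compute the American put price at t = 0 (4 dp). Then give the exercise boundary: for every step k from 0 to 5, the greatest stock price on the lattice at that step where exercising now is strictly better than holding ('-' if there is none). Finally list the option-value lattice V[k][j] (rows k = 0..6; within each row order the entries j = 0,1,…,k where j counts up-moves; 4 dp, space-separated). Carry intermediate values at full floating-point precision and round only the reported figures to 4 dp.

price = 38.7896
boundary = - 76.6694 65.2264 76.6694 90.1200 105.9303
tree:
38.7896
50.8106 26.7743
62.2536 37.7770 15.6221
71.9888 50.8106 24.6739 6.3338
80.2709 62.2536 37.3600 11.7056 0.7696
87.3170 71.9888 50.8106 21.5497 1.5107 0.0000
93.3114 80.2709 62.2536 37.3600 2.9657 0.0000 0.0000

Δt=0.12083, u=1.17544, d=0.85075, q=0.48621, disc=e^(-rΔt)=0.99146
k=6 terminal: V=max(K-S,0) → 93.3114 80.2709 62.2536 37.3600 2.9657 0.0000 0.0000
k=5: j=0 S=40.1630 intr=87.3170 cont=86.2280 V=87.3170[EX]; j=1 S=55.4912 intr=71.9888 cont=70.8998 V=71.9888[EX]; j=2 S=76.6694 intr=50.8106 cont=49.7216 V=50.8106[EX]; j=3 S=105.9303 intr=21.5497 cont=20.4607 V=21.5497[EX]; j=4 S=146.3585 intr=0.0000 cont=1.5107 V=1.5107[hold]; j=5 S=202.2162 intr=0.0000 cont=0.0000 V=0.0000[hold]  S*(5)=105.9303
k=4: j=0 S=47.2091 intr=80.2709 cont=79.1819 V=80.2709[EX]; j=1 S=65.2264 intr=62.2536 cont=61.1646 V=62.2536[EX]; j=2 S=90.1200 intr=37.3600 cont=36.2710 V=37.3600[EX]; j=3 S=124.5143 intr=2.9657 cont=11.7056 V=11.7056[hold]; j=4 S=172.0351 intr=0.0000 cont=0.7696 V=0.7696[hold]  S*(4)=90.1200
k=3: j=0 S=55.4912 intr=71.9888 cont=70.8998 V=71.9888[EX]; j=1 S=76.6694 intr=50.8106 cont=49.7216 V=50.8106[EX]; j=2 S=105.9303 intr=21.5497 cont=24.6739 V=24.6739[hold]; j=3 S=146.3585 intr=0.0000 cont=6.3338 V=6.3338[hold]  S*(3)=76.6694
k=2: j=0 S=65.2264 intr=62.2536 cont=61.1646 V=62.2536[EX]; j=1 S=90.1200 intr=37.3600 cont=37.7770 V=37.7770[hold]; j=2 S=124.5143 intr=2.9657 cont=15.6221 V=15.6221[hold]  S*(2)=65.2264
k=1: j=0 S=76.6694 intr=50.8106 cont=49.9226 V=50.8106[EX]; j=1 S=105.9303 intr=21.5497 cont=26.7743 V=26.7743[hold]  S*(1)=76.6694
k=0: j=0 S=90.1200 intr=37.3600 cont=38.7896 V=38.7896[hold]  S*(0)=-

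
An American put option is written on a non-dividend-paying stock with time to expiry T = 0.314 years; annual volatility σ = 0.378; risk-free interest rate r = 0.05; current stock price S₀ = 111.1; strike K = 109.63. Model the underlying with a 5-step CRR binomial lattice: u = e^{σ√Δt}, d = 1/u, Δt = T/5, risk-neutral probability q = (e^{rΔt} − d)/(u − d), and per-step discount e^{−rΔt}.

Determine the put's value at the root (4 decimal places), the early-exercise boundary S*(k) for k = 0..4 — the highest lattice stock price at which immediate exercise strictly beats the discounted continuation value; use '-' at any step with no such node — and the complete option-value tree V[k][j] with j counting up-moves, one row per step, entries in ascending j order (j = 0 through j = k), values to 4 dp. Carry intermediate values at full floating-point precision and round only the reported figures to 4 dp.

price = 8.3350
boundary = - - - 83.6174 91.9254
tree:
8.3350
12.6793 3.9189
18.5930 6.6764 1.1071
26.0126 11.0786 2.1901 0.0000
33.5698 17.7046 4.3326 0.0000 0.0000
40.4440 26.0126 8.5710 0.0000 0.0000 0.0000

Δt=0.06280  u=1.09936  d=0.90962  q=0.49291  discount=0.99686
step 5 (expiry): payoffs max(K−S,0) = 40.4440 26.0126 8.5710 0.0000 0.0000 0.0000
step 4: (k=4,j=0): S=76.0602, (K−S)⁺=33.5698, hold=33.2261 ⇒ V=33.5698 exercise | (k=4,j=1): S=91.9254, (K−S)⁺=17.7046, hold=17.3609 ⇒ V=17.7046 exercise | (k=4,j=2): S=111.1000, (K−S)⁺=0.0000, hold=4.3326 ⇒ V=4.3326 continue | (k=4,j=3): S=134.2742, (K−S)⁺=0.0000, hold=0.0000 ⇒ V=0.0000 continue | (k=4,j=4): S=162.2822, (K−S)⁺=0.0000, hold=0.0000 ⇒ V=0.0000 continue  boundary S*=91.9254
step 3: (k=3,j=0): S=83.6174, (K−S)⁺=26.0126, hold=25.6689 ⇒ V=26.0126 exercise | (k=3,j=1): S=101.0590, (K−S)⁺=8.5710, hold=11.0786 ⇒ V=11.0786 continue | (k=3,j=2): S=122.1387, (K−S)⁺=0.0000, hold=2.1901 ⇒ V=2.1901 continue | (k=3,j=3): S=147.6154, (K−S)⁺=0.0000, hold=0.0000 ⇒ V=0.0000 continue  boundary S*=83.6174
step 2: (k=2,j=0): S=91.9254, (K−S)⁺=17.7046, hold=18.5930 ⇒ V=18.5930 continue | (k=2,j=1): S=111.1000, (K−S)⁺=0.0000, hold=6.6764 ⇒ V=6.6764 continue | (k=2,j=2): S=134.2742, (K−S)⁺=0.0000, hold=1.1071 ⇒ V=1.1071 continue  boundary S*=-
step 1: (k=1,j=0): S=101.0590, (K−S)⁺=8.5710, hold=12.6793 ⇒ V=12.6793 continue | (k=1,j=1): S=122.1387, (K−S)⁺=0.0000, hold=3.9189 ⇒ V=3.9189 continue  boundary S*=-
step 0: (k=0,j=0): S=111.1000, (K−S)⁺=0.0000, hold=8.3350 ⇒ V=8.3350 continue  boundary S*=-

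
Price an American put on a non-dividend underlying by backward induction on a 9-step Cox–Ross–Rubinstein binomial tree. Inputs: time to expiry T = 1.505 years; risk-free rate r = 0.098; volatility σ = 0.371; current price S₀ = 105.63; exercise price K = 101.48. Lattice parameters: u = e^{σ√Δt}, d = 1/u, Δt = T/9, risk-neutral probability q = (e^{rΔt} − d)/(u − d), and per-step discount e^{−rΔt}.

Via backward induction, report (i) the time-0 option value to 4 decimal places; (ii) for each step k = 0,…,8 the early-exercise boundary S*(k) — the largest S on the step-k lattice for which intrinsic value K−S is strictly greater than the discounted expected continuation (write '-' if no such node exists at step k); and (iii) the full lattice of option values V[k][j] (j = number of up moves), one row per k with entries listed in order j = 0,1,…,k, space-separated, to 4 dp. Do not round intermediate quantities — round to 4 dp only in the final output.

params: Δt=0.16722 u=1.16383 d=0.85924 q=0.51639 e^(-rΔt)=0.98375
t_9 payoffs: 74.5152 64.9565 52.0093 34.4724 10.7190 0.0000 0.0000 0.0000 0.0000 0.0000
t_8: node(8,0) S=31.3823 payoff=70.0977 vs cont=68.4482 → 70.0977 [stop]  node(8,1) S=42.5070 payoff=58.9730 vs cont=57.3235 → 58.9730 [stop]  node(8,2) S=57.5753 payoff=43.9047 vs cont=42.2553 → 43.9047 [stop]  node(8,3) S=77.9851 payoff=23.4949 vs cont=21.8454 → 23.4949 [stop]  node(8,4) S=105.6300 payoff=0.0000 vs cont=5.0995 → 5.0995 [wait]  node(8,5) S=143.0747 payoff=0.0000 vs cont=0.0000 → 0.0000 [wait]  node(8,6) S=193.7932 payoff=0.0000 vs cont=0.0000 → 0.0000 [wait]  node(8,7) S=262.4909 payoff=0.0000 vs cont=0.0000 → 0.0000 [wait]  node(8,8) S=355.5412 payoff=0.0000 vs cont=0.0000 → 0.0000 [wait]  ⇒ S*(8)=77.9851
t_7: node(7,0) S=36.5235 payoff=64.9565 vs cont=63.3070 → 64.9565 [stop]  node(7,1) S=49.4707 payoff=52.0093 vs cont=50.3598 → 52.0093 [stop]  node(7,2) S=67.0076 payoff=34.4724 vs cont=32.8230 → 34.4724 [stop]  node(7,3) S=90.7610 payoff=10.7190 vs cont=13.7682 → 13.7682 [wait]  node(7,4) S=122.9349 payoff=0.0000 vs cont=2.4261 → 2.4261 [wait]  node(7,5) S=166.5140 payoff=0.0000 vs cont=0.0000 → 0.0000 [wait]  node(7,6) S=225.5415 payoff=0.0000 vs cont=0.0000 → 0.0000 [wait]  node(7,7) S=305.4936 payoff=0.0000 vs cont=0.0000 → 0.0000 [wait]  ⇒ S*(7)=67.0076
t_6: node(6,0) S=42.5070 payoff=58.9730 vs cont=57.3235 → 58.9730 [stop]  node(6,1) S=57.5753 payoff=43.9047 vs cont=42.2553 → 43.9047 [stop]  node(6,2) S=77.9851 payoff=23.4949 vs cont=23.3944 → 23.4949 [stop]  node(6,3) S=105.6300 payoff=0.0000 vs cont=7.7827 → 7.7827 [wait]  node(6,4) S=143.0747 payoff=0.0000 vs cont=1.1542 → 1.1542 [wait]  node(6,5) S=193.7932 payoff=0.0000 vs cont=0.0000 → 0.0000 [wait]  node(6,6) S=262.4909 payoff=0.0000 vs cont=0.0000 → 0.0000 [wait]  ⇒ S*(6)=77.9851
t_5: node(5,0) S=49.4707 payoff=52.0093 vs cont=50.3598 → 52.0093 [stop]  node(5,1) S=67.0076 payoff=34.4724 vs cont=32.8230 → 34.4724 [stop]  node(5,2) S=90.7610 payoff=10.7190 vs cont=15.1312 → 15.1312 [wait]  node(5,3) S=122.9349 payoff=0.0000 vs cont=4.2889 → 4.2889 [wait]  node(5,4) S=166.5140 payoff=0.0000 vs cont=0.5491 → 0.5491 [wait]  node(5,5) S=225.5415 payoff=0.0000 vs cont=0.0000 → 0.0000 [wait]  ⇒ S*(5)=67.0076
t_4: node(4,0) S=57.5753 payoff=43.9047 vs cont=42.2553 → 43.9047 [stop]  node(4,1) S=77.9851 payoff=23.4949 vs cont=24.0868 → 24.0868 [wait]  node(4,2) S=105.6300 payoff=0.0000 vs cont=9.3774 → 9.3774 [wait]  node(4,3) S=143.0747 payoff=0.0000 vs cont=2.3194 → 2.3194 [wait]  node(4,4) S=193.7932 payoff=0.0000 vs cont=0.2612 → 0.2612 [wait]  ⇒ S*(4)=57.5753
t_3: node(3,0) S=67.0076 payoff=34.4724 vs cont=33.1237 → 34.4724 [stop]  node(3,1) S=90.7610 payoff=10.7190 vs cont=16.2230 → 16.2230 [wait]  node(3,2) S=122.9349 payoff=0.0000 vs cont=5.6396 → 5.6396 [wait]  node(3,3) S=166.5140 payoff=0.0000 vs cont=1.2362 → 1.2362 [wait]  ⇒ S*(3)=67.0076
t_2: node(2,0) S=77.9851 payoff=23.4949 vs cont=24.6415 → 24.6415 [wait]  node(2,1) S=105.6300 payoff=0.0000 vs cont=10.5829 → 10.5829 [wait]  node(2,2) S=143.0747 payoff=0.0000 vs cont=3.3110 → 3.3110 [wait]  ⇒ S*(2)=-
t_1: node(1,0) S=90.7610 payoff=10.7190 vs cont=17.0992 → 17.0992 [wait]  node(1,1) S=122.9349 payoff=0.0000 vs cont=6.7168 → 6.7168 [wait]  ⇒ S*(1)=-
t_0: node(0,0) S=105.6300 payoff=0.0000 vs cont=11.5471 → 11.5471 [wait]  ⇒ S*(0)=-

price = 11.5471
boundary = - - - 67.0076 57.5753 67.0076 77.9851 67.0076 77.9851
tree:
11.5471
17.0992 6.7168
24.6415 10.5829 3.3110
34.4724 16.2230 5.6396 1.2362
43.9047 24.0868 9.3774 2.3194 0.2612
52.0093 34.4724 15.1312 4.2889 0.5491 0.0000
58.9730 43.9047 23.4949 7.7827 1.1542 0.0000 0.0000
64.9565 52.0093 34.4724 13.7682 2.4261 0.0000 0.0000 0.0000
70.0977 58.9730 43.9047 23.4949 5.0995 0.0000 0.0000 0.0000 0.0000
74.5152 64.9565 52.0093 34.4724 10.7190 0.0000 0.0000 0.0000 0.0000 0.0000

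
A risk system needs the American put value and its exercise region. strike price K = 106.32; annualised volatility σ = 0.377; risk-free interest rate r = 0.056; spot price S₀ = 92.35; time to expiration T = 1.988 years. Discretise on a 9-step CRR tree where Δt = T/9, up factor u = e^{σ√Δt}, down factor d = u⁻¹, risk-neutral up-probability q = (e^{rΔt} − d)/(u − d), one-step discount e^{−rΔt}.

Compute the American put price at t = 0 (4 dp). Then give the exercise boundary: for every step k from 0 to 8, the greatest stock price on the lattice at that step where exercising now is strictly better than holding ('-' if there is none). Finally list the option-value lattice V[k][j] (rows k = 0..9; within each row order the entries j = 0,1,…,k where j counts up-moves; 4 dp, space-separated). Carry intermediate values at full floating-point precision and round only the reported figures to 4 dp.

Δt=0.22089, u=1.19385, d=0.83762, q=0.49076, disc=e^(-rΔt)=0.98771
k=9 terminal: V=max(K-S,0) → 87.5752 79.6034 68.2412 52.0469 28.9654 0.0000 0.0000 0.0000 0.0000 0.0000
k=8: j=0 S=22.3785 intr=83.9415 cont=82.6344 V=83.9415[EX]; j=1 S=31.8957 intr=74.4243 cont=73.1172 V=74.4243[EX]; j=2 S=45.4605 intr=60.8595 cont=59.5525 V=60.8595[EX]; j=3 S=64.7941 intr=41.5259 cont=40.2188 V=41.5259[EX]; j=4 S=92.3500 intr=13.9700 cont=14.5690 V=14.5690[hold]; j=5 S=131.6250 intr=0.0000 cont=0.0000 V=0.0000[hold]; j=6 S=187.6030 intr=0.0000 cont=0.0000 V=0.0000[hold]; j=7 S=267.3875 intr=0.0000 cont=0.0000 V=0.0000[hold]; j=8 S=381.1031 intr=0.0000 cont=0.0000 V=0.0000[hold]  S*(8)=64.7941
k=7: j=0 S=26.7166 intr=79.6034 cont=78.2963 V=79.6034[EX]; j=1 S=38.0788 intr=68.2412 cont=66.9341 V=68.2412[EX]; j=2 S=54.2731 intr=52.0469 cont=50.7398 V=52.0469[EX]; j=3 S=77.3546 intr=28.9654 cont=27.9487 V=28.9654[EX]; j=4 S=110.2523 intr=0.0000 cont=7.3279 V=7.3279[hold]; j=5 S=157.1408 intr=0.0000 cont=0.0000 V=0.0000[hold]; j=6 S=223.9703 intr=0.0000 cont=0.0000 V=0.0000[hold]; j=7 S=319.2213 intr=0.0000 cont=0.0000 V=0.0000[hold]  S*(7)=77.3546
k=6: j=0 S=31.8957 intr=74.4243 cont=73.1172 V=74.4243[EX]; j=1 S=45.4605 intr=60.8595 cont=59.5525 V=60.8595[EX]; j=2 S=64.7941 intr=41.5259 cont=40.2188 V=41.5259[EX]; j=3 S=92.3500 intr=13.9700 cont=18.1211 V=18.1211[hold]; j=4 S=131.6250 intr=0.0000 cont=3.6858 V=3.6858[hold]; j=5 S=187.6030 intr=0.0000 cont=0.0000 V=0.0000[hold]; j=6 S=267.3875 intr=0.0000 cont=0.0000 V=0.0000[hold]  S*(6)=64.7941
k=5: j=0 S=38.0788 intr=68.2412 cont=66.9341 V=68.2412[EX]; j=1 S=54.2731 intr=52.0469 cont=50.7398 V=52.0469[EX]; j=2 S=77.3546 intr=28.9654 cont=29.6705 V=29.6705[hold]; j=3 S=110.2523 intr=0.0000 cont=10.9012 V=10.9012[hold]; j=4 S=157.1408 intr=0.0000 cont=1.8539 V=1.8539[hold]; j=5 S=223.9703 intr=0.0000 cont=0.0000 V=0.0000[hold]  S*(5)=54.2731
k=4: j=0 S=45.4605 intr=60.8595 cont=59.5525 V=60.8595[EX]; j=1 S=64.7941 intr=41.5259 cont=40.5606 V=41.5259[EX]; j=2 S=92.3500 intr=13.9700 cont=20.2077 V=20.2077[hold]; j=3 S=131.6250 intr=0.0000 cont=6.3817 V=6.3817[hold]; j=4 S=187.6030 intr=0.0000 cont=0.9325 V=0.9325[hold]  S*(4)=64.7941
k=3: j=0 S=54.2731 intr=52.0469 cont=50.7398 V=52.0469[EX]; j=1 S=77.3546 intr=28.9654 cont=30.6819 V=30.6819[hold]; j=2 S=110.2523 intr=0.0000 cont=13.2575 V=13.2575[hold]; j=3 S=157.1408 intr=0.0000 cont=3.6619 V=3.6619[hold]  S*(3)=54.2731
k=2: j=0 S=64.7941 intr=41.5259 cont=41.0509 V=41.5259[EX]; j=1 S=92.3500 intr=13.9700 cont=21.8587 V=21.8587[hold]; j=2 S=131.6250 intr=0.0000 cont=8.4432 V=8.4432[hold]  S*(2)=64.7941
k=1: j=0 S=77.3546 intr=28.9654 cont=31.4822 V=31.4822[hold]; j=1 S=110.2523 intr=0.0000 cont=15.0871 V=15.0871[hold]  S*(1)=-
k=0: j=0 S=92.3500 intr=13.9700 cont=23.1480 V=23.1480[hold]  S*(0)=-

price = 23.1480
boundary = - - 64.7941 54.2731 64.7941 54.2731 64.7941 77.3546 64.7941
tree:
23.1480
31.4822 15.0871
41.5259 21.8587 8.4432
52.0469 30.6819 13.2575 3.6619
60.8595 41.5259 20.2077 6.3817 0.9325
68.2412 52.0469 29.6705 10.9012 1.8539 0.0000
74.4243 60.8595 41.5259 18.1211 3.6858 0.0000 0.0000
79.6034 68.2412 52.0469 28.9654 7.3279 0.0000 0.0000 0.0000
83.9415 74.4243 60.8595 41.5259 14.5690 0.0000 0.0000 0.0000 0.0000
87.5752 79.6034 68.2412 52.0469 28.9654 0.0000 0.0000 0.0000 0.0000 0.0000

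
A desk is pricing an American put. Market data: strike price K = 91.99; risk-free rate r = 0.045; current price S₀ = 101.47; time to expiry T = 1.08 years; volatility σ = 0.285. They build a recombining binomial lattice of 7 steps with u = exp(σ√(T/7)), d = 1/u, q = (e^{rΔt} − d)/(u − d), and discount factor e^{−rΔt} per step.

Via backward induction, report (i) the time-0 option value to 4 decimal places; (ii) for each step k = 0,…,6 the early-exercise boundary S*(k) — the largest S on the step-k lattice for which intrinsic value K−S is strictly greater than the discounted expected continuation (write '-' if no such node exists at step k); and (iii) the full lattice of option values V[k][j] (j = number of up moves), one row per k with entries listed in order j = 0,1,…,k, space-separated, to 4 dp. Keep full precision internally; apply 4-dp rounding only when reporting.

price = 5.7133
boundary = - - - - 64.8437 72.5246 81.1153
tree:
5.7133
8.9147 2.6304
13.4836 4.5255 0.7949
19.6123 7.6170 1.5348 0.0751
27.1463 12.4426 2.9562 0.1522 0.0000
34.0137 19.4654 5.6785 0.3084 0.0000 0.0000
40.1538 27.1463 10.8747 0.6249 0.0000 0.0000 0.0000
45.6436 34.0137 19.4654 1.2664 0.0000 0.0000 0.0000 0.0000

Δt=0.15429  u=1.11845  d=0.89409  q=0.50310  discount=0.99308
step 7 (expiry): payoffs max(K−S,0) = 45.6436 34.0137 19.4654 1.2664 0.0000 0.0000 0.0000 0.0000
step 6: (k=6,j=0): S=51.8362, (K−S)⁺=40.1538, hold=39.5174 ⇒ V=40.1538 exercise | (k=6,j=1): S=64.8437, (K−S)⁺=27.1463, hold=26.5098 ⇒ V=27.1463 exercise | (k=6,j=2): S=81.1153, (K−S)⁺=10.8747, hold=10.2382 ⇒ V=10.8747 exercise | (k=6,j=3): S=101.4700, (K−S)⁺=0.0000, hold=0.6249 ⇒ V=0.6249 continue | (k=6,j=4): S=126.9324, (K−S)⁺=0.0000, hold=0.0000 ⇒ V=0.0000 continue | (k=6,j=5): S=158.7842, (K−S)⁺=0.0000, hold=0.0000 ⇒ V=0.0000 continue | (k=6,j=6): S=198.6288, (K−S)⁺=0.0000, hold=0.0000 ⇒ V=0.0000 continue  boundary S*=81.1153
step 5: (k=5,j=0): S=57.9763, (K−S)⁺=34.0137, hold=33.3772 ⇒ V=34.0137 exercise | (k=5,j=1): S=72.5246, (K−S)⁺=19.4654, hold=18.8289 ⇒ V=19.4654 exercise | (k=5,j=2): S=90.7236, (K−S)⁺=1.2664, hold=5.6785 ⇒ V=5.6785 continue | (k=5,j=3): S=113.4893, (K−S)⁺=0.0000, hold=0.3084 ⇒ V=0.3084 continue | (k=5,j=4): S=141.9678, (K−S)⁺=0.0000, hold=0.0000 ⇒ V=0.0000 continue | (k=5,j=5): S=177.5926, (K−S)⁺=0.0000, hold=0.0000 ⇒ V=0.0000 continue  boundary S*=72.5246
step 4: (k=4,j=0): S=64.8437, (K−S)⁺=27.1463, hold=26.5098 ⇒ V=27.1463 exercise | (k=4,j=1): S=81.1153, (K−S)⁺=10.8747, hold=12.4426 ⇒ V=12.4426 continue | (k=4,j=2): S=101.4700, (K−S)⁺=0.0000, hold=2.9562 ⇒ V=2.9562 continue | (k=4,j=3): S=126.9324, (K−S)⁺=0.0000, hold=0.1522 ⇒ V=0.1522 continue | (k=4,j=4): S=158.7842, (K−S)⁺=0.0000, hold=0.0000 ⇒ V=0.0000 continue  boundary S*=64.8437
step 3: (k=3,j=0): S=72.5246, (K−S)⁺=19.4654, hold=19.6123 ⇒ V=19.6123 continue | (k=3,j=1): S=90.7236, (K−S)⁺=1.2664, hold=7.6170 ⇒ V=7.6170 continue | (k=3,j=2): S=113.4893, (K−S)⁺=0.0000, hold=1.5348 ⇒ V=1.5348 continue | (k=3,j=3): S=141.9678, (K−S)⁺=0.0000, hold=0.0751 ⇒ V=0.0751 continue  boundary S*=-
step 2: (k=2,j=0): S=81.1153, (K−S)⁺=10.8747, hold=13.4836 ⇒ V=13.4836 continue | (k=2,j=1): S=101.4700, (K−S)⁺=0.0000, hold=4.5255 ⇒ V=4.5255 continue | (k=2,j=2): S=126.9324, (K−S)⁺=0.0000, hold=0.7949 ⇒ V=0.7949 continue  boundary S*=-
step 1: (k=1,j=0): S=90.7236, (K−S)⁺=1.2664, hold=8.9147 ⇒ V=8.9147 continue | (k=1,j=1): S=113.4893, (K−S)⁺=0.0000, hold=2.6304 ⇒ V=2.6304 continue  boundary S*=-
step 0: (k=0,j=0): S=101.4700, (K−S)⁺=0.0000, hold=5.7133 ⇒ V=5.7133 continue  boundary S*=-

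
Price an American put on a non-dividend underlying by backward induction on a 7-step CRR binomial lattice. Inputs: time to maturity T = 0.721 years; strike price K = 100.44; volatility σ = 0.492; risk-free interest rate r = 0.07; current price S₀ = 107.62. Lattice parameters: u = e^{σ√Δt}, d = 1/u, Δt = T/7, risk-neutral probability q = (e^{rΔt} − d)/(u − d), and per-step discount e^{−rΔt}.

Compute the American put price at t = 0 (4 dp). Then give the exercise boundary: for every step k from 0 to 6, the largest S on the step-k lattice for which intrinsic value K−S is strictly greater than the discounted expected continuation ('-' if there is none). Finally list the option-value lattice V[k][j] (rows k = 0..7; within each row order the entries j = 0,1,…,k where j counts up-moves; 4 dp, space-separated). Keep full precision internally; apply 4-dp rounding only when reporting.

price = 12.2360
boundary = - - - - 57.2258 67.0142 78.4770
tree:
12.2360
17.6905 6.5906
24.7916 10.3672 2.6537
33.4697 15.8895 4.6214 0.5908
43.2142 23.5579 7.9330 1.1520 0.0000
51.5729 33.4258 13.3660 2.2462 0.0000 0.0000
58.7107 43.2142 21.9630 4.3796 0.0000 0.0000 0.0000
64.8059 51.5729 33.4258 8.5395 0.0000 0.0000 0.0000 0.0000

Δt=0.10300  u=1.17105  d=0.85393  q=0.48343  discount=0.99282
step 7 (expiry): payoffs max(K−S,0) = 64.8059 51.5729 33.4258 8.5395 0.0000 0.0000 0.0000 0.0000
step 6: (k=6,j=0): S=41.7293, (K−S)⁺=58.7107, hold=57.9892 ⇒ V=58.7107 exercise | (k=6,j=1): S=57.2258, (K−S)⁺=43.2142, hold=42.4927 ⇒ V=43.2142 exercise | (k=6,j=2): S=78.4770, (K−S)⁺=21.9630, hold=21.2415 ⇒ V=21.9630 exercise | (k=6,j=3): S=107.6200, (K−S)⁺=0.0000, hold=4.3796 ⇒ V=4.3796 continue | (k=6,j=4): S=147.5855, (K−S)⁺=0.0000, hold=0.0000 ⇒ V=0.0000 continue | (k=6,j=5): S=202.3925, (K−S)⁺=0.0000, hold=0.0000 ⇒ V=0.0000 continue | (k=6,j=6): S=277.5525, (K−S)⁺=0.0000, hold=0.0000 ⇒ V=0.0000 continue  boundary S*=78.4770
step 5: (k=5,j=0): S=48.8671, (K−S)⁺=51.5729, hold=50.8514 ⇒ V=51.5729 exercise | (k=5,j=1): S=67.0142, (K−S)⁺=33.4258, hold=32.7042 ⇒ V=33.4258 exercise | (k=5,j=2): S=91.9005, (K−S)⁺=8.5395, hold=13.3660 ⇒ V=13.3660 continue | (k=5,j=3): S=126.0284, (K−S)⁺=0.0000, hold=2.2462 ⇒ V=2.2462 continue | (k=5,j=4): S=172.8300, (K−S)⁺=0.0000, hold=0.0000 ⇒ V=0.0000 continue | (k=5,j=5): S=237.0117, (K−S)⁺=0.0000, hold=0.0000 ⇒ V=0.0000 continue  boundary S*=67.0142
step 4: (k=4,j=0): S=57.2258, (K−S)⁺=43.2142, hold=42.4927 ⇒ V=43.2142 exercise | (k=4,j=1): S=78.4770, (K−S)⁺=21.9630, hold=23.5579 ⇒ V=23.5579 continue | (k=4,j=2): S=107.6200, (K−S)⁺=0.0000, hold=7.9330 ⇒ V=7.9330 continue | (k=4,j=3): S=147.5855, (K−S)⁺=0.0000, hold=1.1520 ⇒ V=1.1520 continue | (k=4,j=4): S=202.3925, (K−S)⁺=0.0000, hold=0.0000 ⇒ V=0.0000 continue  boundary S*=57.2258
step 3: (k=3,j=0): S=67.0142, (K−S)⁺=33.4258, hold=33.4697 ⇒ V=33.4697 continue | (k=3,j=1): S=91.9005, (K−S)⁺=8.5395, hold=15.8895 ⇒ V=15.8895 continue | (k=3,j=2): S=126.0284, (K−S)⁺=0.0000, hold=4.6214 ⇒ V=4.6214 continue | (k=3,j=3): S=172.8300, (K−S)⁺=0.0000, hold=0.5908 ⇒ V=0.5908 continue  boundary S*=-
step 2: (k=2,j=0): S=78.4770, (K−S)⁺=21.9630, hold=24.7916 ⇒ V=24.7916 continue | (k=2,j=1): S=107.6200, (K−S)⁺=0.0000, hold=10.3672 ⇒ V=10.3672 continue | (k=2,j=2): S=147.5855, (K−S)⁺=0.0000, hold=2.6537 ⇒ V=2.6537 continue  boundary S*=-
step 1: (k=1,j=0): S=91.9005, (K−S)⁺=8.5395, hold=17.6905 ⇒ V=17.6905 continue | (k=1,j=1): S=126.0284, (K−S)⁺=0.0000, hold=6.5906 ⇒ V=6.5906 continue  boundary S*=-
step 0: (k=0,j=0): S=107.6200, (K−S)⁺=0.0000, hold=12.2360 ⇒ V=12.2360 continue  boundary S*=-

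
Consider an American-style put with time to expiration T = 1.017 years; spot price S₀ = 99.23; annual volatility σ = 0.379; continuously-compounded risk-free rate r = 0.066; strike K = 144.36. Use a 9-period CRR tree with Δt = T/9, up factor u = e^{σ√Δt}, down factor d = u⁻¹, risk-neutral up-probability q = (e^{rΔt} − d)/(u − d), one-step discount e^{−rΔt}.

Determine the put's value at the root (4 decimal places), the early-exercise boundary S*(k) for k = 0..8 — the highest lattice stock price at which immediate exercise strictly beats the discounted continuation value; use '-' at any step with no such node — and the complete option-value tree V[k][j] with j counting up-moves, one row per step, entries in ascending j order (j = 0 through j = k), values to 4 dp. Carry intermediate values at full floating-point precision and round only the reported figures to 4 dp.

price = 45.3342
boundary = - 87.3600 99.2300 87.3600 99.2300 87.3600 99.2300 112.7128 128.0276
tree:
45.3342
57.0000 34.2330
67.4501 45.1300 23.7412
76.6501 57.0000 33.3607 14.3820
84.7496 67.4501 45.1300 21.9748 6.9290
91.8803 76.6501 57.0000 32.2905 11.8858 2.0266
98.1579 84.7496 67.4501 45.1300 19.8074 4.0631 0.0000
103.6847 91.8803 76.6501 57.0000 31.6472 8.1462 0.0000 0.0000
108.5503 98.1579 84.7496 67.4501 45.1300 16.3324 0.0000 0.0000 0.0000
112.8339 103.6847 91.8803 76.6501 57.0000 31.6472 0.0000 0.0000 0.0000 0.0000

params: Δt=0.11300 u=1.13587 d=0.88038 q=0.49749 e^(-rΔt)=0.99257
t_9 payoffs: 112.8339 103.6847 91.8803 76.6501 57.0000 31.6472 0.0000 0.0000 0.0000 0.0000
t_8: node(8,0) S=35.8097 payoff=108.5503 vs cont=107.4777 → 108.5503 [stop]  node(8,1) S=46.2021 payoff=98.1579 vs cont=97.0853 → 98.1579 [stop]  node(8,2) S=59.6104 payoff=84.7496 vs cont=83.6770 → 84.7496 [stop]  node(8,3) S=76.9099 payoff=67.4501 vs cont=66.3774 → 67.4501 [stop]  node(8,4) S=99.2300 payoff=45.1300 vs cont=44.0574 → 45.1300 [stop]  node(8,5) S=128.0276 payoff=16.3324 vs cont=15.7848 → 16.3324 [stop]  node(8,6) S=165.1825 payoff=0.0000 vs cont=0.0000 → 0.0000 [wait]  node(8,7) S=213.1202 payoff=0.0000 vs cont=0.0000 → 0.0000 [wait]  node(8,8) S=274.9699 payoff=0.0000 vs cont=0.0000 → 0.0000 [wait]  ⇒ S*(8)=128.0276
t_7: node(7,0) S=40.6753 payoff=103.6847 vs cont=102.6120 → 103.6847 [stop]  node(7,1) S=52.4797 payoff=91.8803 vs cont=90.8076 → 91.8803 [stop]  node(7,2) S=67.7099 payoff=76.6501 vs cont=75.5775 → 76.6501 [stop]  node(7,3) S=87.3600 payoff=57.0000 vs cont=55.9273 → 57.0000 [stop]  node(7,4) S=112.7128 payoff=31.6472 vs cont=30.5746 → 31.6472 [stop]  node(7,5) S=145.4232 payoff=0.0000 vs cont=8.1462 → 8.1462 [wait]  node(7,6) S=187.6266 payoff=0.0000 vs cont=0.0000 → 0.0000 [wait]  node(7,7) S=242.0777 payoff=0.0000 vs cont=0.0000 → 0.0000 [wait]  ⇒ S*(7)=112.7128
t_6: node(6,0) S=46.2021 payoff=98.1579 vs cont=97.0853 → 98.1579 [stop]  node(6,1) S=59.6104 payoff=84.7496 vs cont=83.6770 → 84.7496 [stop]  node(6,2) S=76.9099 payoff=67.4501 vs cont=66.3774 → 67.4501 [stop]  node(6,3) S=99.2300 payoff=45.1300 vs cont=44.0574 → 45.1300 [stop]  node(6,4) S=128.0276 payoff=16.3324 vs cont=19.8074 → 19.8074 [wait]  node(6,5) S=165.1825 payoff=0.0000 vs cont=4.0631 → 4.0631 [wait]  node(6,6) S=213.1202 payoff=0.0000 vs cont=0.0000 → 0.0000 [wait]  ⇒ S*(6)=99.2300
t_5: node(5,0) S=52.4797 payoff=91.8803 vs cont=90.8076 → 91.8803 [stop]  node(5,1) S=67.7099 payoff=76.6501 vs cont=75.5775 → 76.6501 [stop]  node(5,2) S=87.3600 payoff=57.0000 vs cont=55.9273 → 57.0000 [stop]  node(5,3) S=112.7128 payoff=31.6472 vs cont=32.2905 → 32.2905 [wait]  node(5,4) S=145.4232 payoff=0.0000 vs cont=11.8858 → 11.8858 [wait]  node(5,5) S=187.6266 payoff=0.0000 vs cont=2.0266 → 2.0266 [wait]  ⇒ S*(5)=87.3600
t_4: node(4,0) S=59.6104 payoff=84.7496 vs cont=83.6770 → 84.7496 [stop]  node(4,1) S=76.9099 payoff=67.4501 vs cont=66.3774 → 67.4501 [stop]  node(4,2) S=99.2300 payoff=45.1300 vs cont=44.3750 → 45.1300 [stop]  node(4,3) S=128.0276 payoff=16.3324 vs cont=21.9748 → 21.9748 [wait]  node(4,4) S=165.1825 payoff=0.0000 vs cont=6.9290 → 6.9290 [wait]  ⇒ S*(4)=99.2300
t_3: node(3,0) S=67.7099 payoff=76.6501 vs cont=75.5775 → 76.6501 [stop]  node(3,1) S=87.3600 payoff=57.0000 vs cont=55.9273 → 57.0000 [stop]  node(3,2) S=112.7128 payoff=31.6472 vs cont=33.3607 → 33.3607 [wait]  node(3,3) S=145.4232 payoff=0.0000 vs cont=14.3820 → 14.3820 [wait]  ⇒ S*(3)=87.3600
t_2: node(2,0) S=76.9099 payoff=67.4501 vs cont=66.3774 → 67.4501 [stop]  node(2,1) S=99.2300 payoff=45.1300 vs cont=44.9035 → 45.1300 [stop]  node(2,2) S=128.0276 payoff=16.3324 vs cont=23.7412 → 23.7412 [wait]  ⇒ S*(2)=99.2300
t_1: node(1,0) S=87.3600 payoff=57.0000 vs cont=55.9273 → 57.0000 [stop]  node(1,1) S=112.7128 payoff=31.6472 vs cont=34.2330 → 34.2330 [wait]  ⇒ S*(1)=87.3600
t_0: node(0,0) S=99.2300 payoff=45.1300 vs cont=45.3342 → 45.3342 [wait]  ⇒ S*(0)=-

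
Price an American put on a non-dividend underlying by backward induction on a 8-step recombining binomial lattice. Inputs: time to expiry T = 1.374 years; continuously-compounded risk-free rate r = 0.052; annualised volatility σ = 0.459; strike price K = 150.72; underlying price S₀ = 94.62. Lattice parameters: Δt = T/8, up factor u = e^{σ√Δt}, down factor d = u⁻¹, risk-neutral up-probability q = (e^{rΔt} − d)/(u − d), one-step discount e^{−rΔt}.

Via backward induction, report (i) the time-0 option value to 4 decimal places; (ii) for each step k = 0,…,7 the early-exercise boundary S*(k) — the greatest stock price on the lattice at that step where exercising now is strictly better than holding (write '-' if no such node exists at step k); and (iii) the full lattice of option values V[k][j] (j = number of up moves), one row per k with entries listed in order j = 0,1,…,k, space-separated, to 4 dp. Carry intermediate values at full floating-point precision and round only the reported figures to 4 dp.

price = 58.3432
boundary = - 78.2295 64.6782 78.2295 64.6782 78.2295 94.6200 114.4446
tree:
58.3432
72.4905 43.8705
86.0418 57.3436 29.8670
97.2456 72.4905 41.7517 17.3479
106.5087 86.0418 56.2543 26.5752 7.5181
114.1672 97.2456 72.4905 39.4429 12.9124 1.7223
120.4990 106.5087 86.0418 56.1000 21.8513 3.3164 0.0000
125.7340 114.1672 97.2456 72.4905 36.2754 6.3861 0.0000 0.0000
130.0622 120.4990 106.5087 86.0418 56.1000 12.2971 0.0000 0.0000 0.0000

Δt=0.17175, u=1.20952, d=0.82678, q=0.47603, disc=e^(-rΔt)=0.99111
k=8 terminal: V=max(K-S,0) → 130.0622 120.4990 106.5087 86.0418 56.1000 12.2971 0.0000 0.0000 0.0000
k=7: j=0 S=24.9860 intr=125.7340 cont=124.3940 V=125.7340[EX]; j=1 S=36.5528 intr=114.1672 cont=112.8271 V=114.1672[EX]; j=2 S=53.4744 intr=97.2456 cont=95.9055 V=97.2456[EX]; j=3 S=78.2295 intr=72.4905 cont=71.1504 V=72.4905[EX]; j=4 S=114.4446 intr=36.2754 cont=34.9353 V=36.2754[EX]; j=5 S=167.4250 intr=0.0000 cont=6.3861 V=6.3861[hold]; j=6 S=244.9317 intr=0.0000 cont=0.0000 V=0.0000[hold]; j=7 S=358.3191 intr=0.0000 cont=0.0000 V=0.0000[hold]  S*(7)=114.4446
k=6: j=0 S=30.2210 intr=120.4990 cont=119.1589 V=120.4990[EX]; j=1 S=44.2113 intr=106.5087 cont=105.1686 V=106.5087[EX]; j=2 S=64.6782 intr=86.0418 cont=84.7017 V=86.0418[EX]; j=3 S=94.6200 intr=56.1000 cont=54.7599 V=56.1000[EX]; j=4 S=138.4229 intr=12.2971 cont=21.8513 V=21.8513[hold]; j=5 S=202.5036 intr=0.0000 cont=3.3164 V=3.3164[hold]; j=6 S=296.2494 intr=0.0000 cont=0.0000 V=0.0000[hold]  S*(6)=94.6200
k=5: j=0 S=36.5528 intr=114.1672 cont=112.8271 V=114.1672[EX]; j=1 S=53.4744 intr=97.2456 cont=95.9055 V=97.2456[EX]; j=2 S=78.2295 intr=72.4905 cont=71.1504 V=72.4905[EX]; j=3 S=114.4446 intr=36.2754 cont=39.4429 V=39.4429[hold]; j=4 S=167.4250 intr=0.0000 cont=12.9124 V=12.9124[hold]; j=5 S=244.9317 intr=0.0000 cont=1.7223 V=1.7223[hold]  S*(5)=78.2295
k=4: j=0 S=44.2113 intr=106.5087 cont=105.1686 V=106.5087[EX]; j=1 S=64.6782 intr=86.0418 cont=84.7017 V=86.0418[EX]; j=2 S=94.6200 intr=56.1000 cont=56.2543 V=56.2543[hold]; j=3 S=138.4229 intr=12.2971 cont=26.5752 V=26.5752[hold]; j=4 S=202.5036 intr=0.0000 cont=7.5181 V=7.5181[hold]  S*(4)=64.6782
k=3: j=0 S=53.4744 intr=97.2456 cont=95.9055 V=97.2456[EX]; j=1 S=78.2295 intr=72.4905 cont=71.2232 V=72.4905[EX]; j=2 S=114.4446 intr=36.2754 cont=41.7517 V=41.7517[hold]; j=3 S=167.4250 intr=0.0000 cont=17.3479 V=17.3479[hold]  S*(3)=78.2295
k=2: j=0 S=64.6782 intr=86.0418 cont=84.7017 V=86.0418[EX]; j=1 S=94.6200 intr=56.1000 cont=57.3436 V=57.3436[hold]; j=2 S=138.4229 intr=12.2971 cont=29.8670 V=29.8670[hold]  S*(2)=64.6782
k=1: j=0 S=78.2295 intr=72.4905 cont=71.7372 V=72.4905[EX]; j=1 S=114.4446 intr=36.2754 cont=43.8705 V=43.8705[hold]  S*(1)=78.2295
k=0: j=0 S=94.6200 intr=56.1000 cont=58.3432 V=58.3432[hold]  S*(0)=-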